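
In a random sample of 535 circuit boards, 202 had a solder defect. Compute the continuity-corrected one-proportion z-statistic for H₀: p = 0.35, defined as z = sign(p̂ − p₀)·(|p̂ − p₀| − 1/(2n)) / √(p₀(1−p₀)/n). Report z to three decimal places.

Sample proportion p̂ = 202/535 = 0.37757. p̂ − p₀ = 0.027570.
Continuity correction 1/(2n) = 1/1070 = 0.000935.
Corrected numerator: |0.027570| − 0.000935 = 0.026635.
Under H₀, SE = √(p₀(1−p₀)/n) = √(0.35·0.65/535) = √0.000425234 = 0.020621.
z = +0.026635/0.020621 = 1.292.

z = 1.292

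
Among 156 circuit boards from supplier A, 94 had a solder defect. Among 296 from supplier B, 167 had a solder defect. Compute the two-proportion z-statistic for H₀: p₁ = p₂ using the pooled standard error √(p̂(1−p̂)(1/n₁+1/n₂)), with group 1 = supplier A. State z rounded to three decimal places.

z = 0.785

p̂₁ = 94/156 = 0.60256, p̂₂ = 167/296 = 0.56419.
Pooled p̂ = (94+167)/(156+296) = 261/452 = 0.57743.
Pooled SE = √[0.2440040·0.00978863] ≈ 0.048872.
z = (p̂₁ − p̂₂)/SE = (0.60256 − 0.56419)/0.048872 = 0.03837/0.048872 = 0.785.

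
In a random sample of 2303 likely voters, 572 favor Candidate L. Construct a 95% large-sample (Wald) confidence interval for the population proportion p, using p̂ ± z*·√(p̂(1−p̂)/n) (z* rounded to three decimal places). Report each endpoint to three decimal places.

(0.231, 0.266)

The sample proportion is 572/2303 = 0.24837.
SE = √(p̂(1−p̂)/n) = √(0.186683/2303) = 0.009003.
The 95% critical value is z* = 1.960.
Margin of error: 1.960 × 0.009003 = 0.01765.
So the interval runs from 0.231 to 0.266.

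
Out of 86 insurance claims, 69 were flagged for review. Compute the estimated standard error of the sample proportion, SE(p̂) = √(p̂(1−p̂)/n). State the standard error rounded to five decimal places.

With x = 69 successes in n = 86, p̂ = 0.80233.
p̂(1−p̂) = 0.80233·0.19767 = 0.158597.
SE = √(0.158597/86) = 0.04294.

SE = 0.04294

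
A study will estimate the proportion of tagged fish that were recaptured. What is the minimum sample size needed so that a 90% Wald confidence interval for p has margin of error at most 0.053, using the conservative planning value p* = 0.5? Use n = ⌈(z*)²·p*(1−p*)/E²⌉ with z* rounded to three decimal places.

z* = 1.645 at the 90% level.
p*(1−p*) = 0.2500.
Required n before rounding: 2.706025 × 0.2500 / 0.053² = 240.835.
Rounding up, n = 241.

n = 241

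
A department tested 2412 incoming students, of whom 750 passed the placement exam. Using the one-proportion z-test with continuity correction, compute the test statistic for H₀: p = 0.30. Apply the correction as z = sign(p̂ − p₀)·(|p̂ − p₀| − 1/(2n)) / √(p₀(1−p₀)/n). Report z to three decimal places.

z = 1.151

Sample proportion p̂ = 750/2412 = 0.31095. p̂ − p₀ = 0.010945.
Continuity correction 1/(2n) = 1/4824 = 0.000207.
Corrected numerator: |0.010945| − 0.000207 = 0.010738.
Null standard error: √(0.30·0.70/2412) = √0.000087065 = 0.009331.
z = (+)0.010738/0.009331 = 1.151.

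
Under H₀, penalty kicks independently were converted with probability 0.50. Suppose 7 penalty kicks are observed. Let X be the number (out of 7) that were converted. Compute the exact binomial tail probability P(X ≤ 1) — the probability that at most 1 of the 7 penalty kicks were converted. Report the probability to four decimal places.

X is binomial with n = 7 and p = 0.50.
P(X ≤ 1) = C(7,0)·0.50^0·0.50^7 + C(7,1)·0.50^1·0.50^6.
= 0.007812 + 0.054688 = 0.0625.

P = 0.0625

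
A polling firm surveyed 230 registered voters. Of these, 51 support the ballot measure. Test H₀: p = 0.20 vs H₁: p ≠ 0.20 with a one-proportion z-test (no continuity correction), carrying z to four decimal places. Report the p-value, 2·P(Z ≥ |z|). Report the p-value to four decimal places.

p-value = 0.4098

With x = 51 successes in n = 230, p̂ = 0.22174.
Under H₀, SE = √(p₀(1−p₀)/n) = √(0.20·0.80/230) = √0.000695652 = 0.026375.
z = (p̂ − p₀)/SE = (51/230 − 0.20)/0.026375 ≈ 0.8242.
p-value = 2·P(Z ≥ |z|) with z = 0.8242 → 0.4098.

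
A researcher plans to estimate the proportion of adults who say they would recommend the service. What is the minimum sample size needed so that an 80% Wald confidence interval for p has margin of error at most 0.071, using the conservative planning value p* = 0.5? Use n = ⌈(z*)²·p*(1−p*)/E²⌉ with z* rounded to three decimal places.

n = 82

The 80% critical value is z* = 1.282.
p*(1−p*) = 0.2500.
Required n before rounding: 1.643524 × 0.2500 / 0.071² = 81.508.
⌈81.508⌉ = 82.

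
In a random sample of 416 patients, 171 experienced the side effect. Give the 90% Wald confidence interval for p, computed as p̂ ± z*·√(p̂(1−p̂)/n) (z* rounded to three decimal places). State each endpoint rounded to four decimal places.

(0.3714, 0.4507)

With x = 171 successes in n = 416, p̂ = 0.41106.
SE(p̂) = √(0.41106·0.58894/416) = 0.024124.
For 90% confidence, z* = 1.645.
Margin = 1.645·0.024124 = 0.03968.
CI: 0.41106 ± 0.03968 = (0.3714, 0.4507).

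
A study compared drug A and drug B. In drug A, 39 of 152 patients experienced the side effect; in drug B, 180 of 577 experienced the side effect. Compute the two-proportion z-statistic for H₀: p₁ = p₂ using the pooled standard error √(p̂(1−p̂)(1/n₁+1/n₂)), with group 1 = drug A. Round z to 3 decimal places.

z = -1.325

p̂₁ = 39/152 = 0.25658, p̂₂ = 180/577 = 0.31196.
Pooling: p̂ = 219/729 = 0.30041.
Pooled SE = √[0.2101644·0.00831205] ≈ 0.041796.
z = (p̂₁ − p̂₂)/SE = (0.25658 − 0.31196)/0.041796 = -0.05538/0.041796 = -1.325.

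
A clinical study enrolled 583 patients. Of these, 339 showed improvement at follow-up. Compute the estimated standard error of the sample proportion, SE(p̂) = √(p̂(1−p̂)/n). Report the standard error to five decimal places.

Sample proportion p̂ = 339/583 = 0.58148.
p̂(1−p̂) = 0.243361.
SE = √(0.243361/583) = 0.02043.

SE = 0.02043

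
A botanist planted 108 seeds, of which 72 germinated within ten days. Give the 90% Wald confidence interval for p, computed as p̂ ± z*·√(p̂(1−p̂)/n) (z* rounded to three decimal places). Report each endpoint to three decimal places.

With x = 72 successes in n = 108, p̂ = 0.66667.
Standard error of p̂: √(0.222222/108) = √0.002057613 = 0.045361.
For 90% confidence, z* = 1.645.
Margin of error: 1.645 × 0.045361 = 0.07462.
Interval: 0.66667 ± 0.07462 → (0.592, 0.741).

(0.592, 0.741)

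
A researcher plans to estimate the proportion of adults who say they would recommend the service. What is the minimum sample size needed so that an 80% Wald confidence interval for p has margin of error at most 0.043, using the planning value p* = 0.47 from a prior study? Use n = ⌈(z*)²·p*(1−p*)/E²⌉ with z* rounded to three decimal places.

For 80% confidence, z* = 1.282.
p*(1−p*) = 0.2491.
Required n before rounding: 1.643524 × 0.2491 / 0.043² = 221.418.
⌈221.418⌉ = 222.

n = 222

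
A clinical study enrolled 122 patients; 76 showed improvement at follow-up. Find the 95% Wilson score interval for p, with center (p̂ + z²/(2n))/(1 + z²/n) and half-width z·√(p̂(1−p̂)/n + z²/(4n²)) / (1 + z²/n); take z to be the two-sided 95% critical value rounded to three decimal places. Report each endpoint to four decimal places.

Here p̂ = 76/122 = 0.62295 and z = 1.960 (z² = 3.841600).
1 + z²/n = 1.031489.
Center = (0.62295 + 0.015744)/1.031489 = 0.61920.
Radicand: p̂(1−p̂)/n + z²/(4n²) = 0.001925271 + 0.000064526 = 0.001989797.
Half-width = 1.960·√0.001989797/1.031489 = 0.08476.
Interval: 0.61920 ± 0.08476 → (0.5344, 0.7040).

(0.5344, 0.7040)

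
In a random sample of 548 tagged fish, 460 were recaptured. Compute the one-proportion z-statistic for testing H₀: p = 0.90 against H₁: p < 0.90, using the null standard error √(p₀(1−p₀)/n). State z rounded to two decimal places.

The sample proportion is 460/548 = 0.83942.
SE₀ = √(0.90·0.10/548) = 0.012815.
z = (p̂ − p₀)/SE = (0.83942 − 0.90)/0.012815 = -4.73.

z = -4.73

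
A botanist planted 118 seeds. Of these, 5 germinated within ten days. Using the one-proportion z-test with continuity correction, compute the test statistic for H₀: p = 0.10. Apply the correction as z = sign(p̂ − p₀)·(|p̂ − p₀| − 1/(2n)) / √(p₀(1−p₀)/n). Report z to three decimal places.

Sample proportion p̂ = 5/118 = 0.04237. p̂ − p₀ = -0.057627.
1/(2n) = 0.004237.
Corrected numerator: |-0.057627| − 0.004237 = 0.053390.
Under H₀, SE = √(p₀(1−p₀)/n) = √(0.10·0.90/118) = √0.000762712 = 0.027617.
z = −0.053390/0.027617 = -1.933.

z = -1.933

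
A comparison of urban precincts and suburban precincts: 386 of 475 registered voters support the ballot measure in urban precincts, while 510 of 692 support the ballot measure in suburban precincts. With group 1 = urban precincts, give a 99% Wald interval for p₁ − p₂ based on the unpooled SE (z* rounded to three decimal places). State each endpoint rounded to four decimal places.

(0.0125, 0.1388)

p̂₁ = 0.81263, p̂₂ = 0.73699, so the observed difference is 0.07564.
Unpooled SE = √(p̂₁(1−p̂₁)/n₁ + p̂₂(1−p̂₂)/n₂) = √(0.000320551 + 0.000280107) = 0.024508.
The 99% critical value is z* = 2.576. Margin = 2.576·0.024508 = 0.06313.
CI: 0.07564 ± 0.06313 = (0.0125, 0.1388).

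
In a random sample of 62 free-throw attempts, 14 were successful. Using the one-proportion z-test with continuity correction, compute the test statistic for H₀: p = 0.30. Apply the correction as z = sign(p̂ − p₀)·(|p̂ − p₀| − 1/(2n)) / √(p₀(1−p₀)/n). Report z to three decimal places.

z = -1.136

p̂ = 14/62 = 0.22581. p̂ − p₀ = -0.074194.
Continuity correction 1/(2n) = 1/124 = 0.008065.
Corrected numerator: |-0.074194| − 0.008065 = 0.066129.
Null standard error: √(0.30·0.70/62) = √0.003387097 = 0.058199.
z = −0.066129/0.058199 = -1.136.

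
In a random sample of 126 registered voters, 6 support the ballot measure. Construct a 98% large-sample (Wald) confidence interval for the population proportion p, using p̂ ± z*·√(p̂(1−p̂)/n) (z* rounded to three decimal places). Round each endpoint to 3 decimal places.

(0.003, 0.092)

p̂ = 6/126 = 0.04762.
SE = √(p̂(1−p̂)/n) = √(0.045351/126) = 0.018972.
The 98% critical value is z* = 2.326.
Margin = 2.326·0.018972 = 0.04413.
CI: 0.04762 ± 0.04413 = (0.003, 0.092).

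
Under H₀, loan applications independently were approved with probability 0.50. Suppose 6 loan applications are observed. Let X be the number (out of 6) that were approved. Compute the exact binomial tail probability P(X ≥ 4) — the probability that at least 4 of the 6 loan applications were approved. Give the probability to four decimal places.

X is binomial with n = 6 and p = 0.50.
P(X ≥ 4) = C(6,4)·0.50^4·0.50^2 + C(6,5)·0.50^5·0.50^1 + C(6,6)·0.50^6·0.50^0.
= 0.234375 + 0.093750 + 0.015625 = 0.3438.

P = 0.3438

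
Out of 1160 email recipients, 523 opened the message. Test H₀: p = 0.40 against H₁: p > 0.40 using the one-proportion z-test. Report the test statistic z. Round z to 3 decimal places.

z = 3.536

The sample proportion is 523/1160 = 0.45086.
Under H₀, SE = √(p₀(1−p₀)/n) = √(0.40·0.60/1160) = √0.000206897 = 0.014384.
z = (p̂ − p₀)/SE = (0.45086 − 0.40)/0.014384 = 3.536.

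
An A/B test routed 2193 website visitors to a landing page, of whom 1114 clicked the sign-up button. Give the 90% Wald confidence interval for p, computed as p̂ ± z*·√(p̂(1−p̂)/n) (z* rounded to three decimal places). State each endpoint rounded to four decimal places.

(0.4904, 0.5255)

Sample proportion p̂ = 1114/2193 = 0.50798.
Standard error of p̂: √(0.249936/2193) = √0.000113970 = 0.010676.
The 90% critical value is z* = 1.645.
Margin of error: 1.645 × 0.010676 = 0.01756.
Interval: 0.50798 ± 0.01756 → (0.4904, 0.5255).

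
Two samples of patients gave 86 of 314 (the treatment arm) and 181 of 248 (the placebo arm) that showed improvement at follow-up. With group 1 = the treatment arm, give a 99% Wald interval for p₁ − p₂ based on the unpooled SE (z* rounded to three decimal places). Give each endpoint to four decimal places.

(-0.5533, -0.3586)

p̂₁ = 86/314 = 0.27389, p̂₂ = 181/248 = 0.72984; p̂₁ − p̂₂ = -0.45595.
Unpooled SE = √(p̂₁(1−p̂₁)/n₁ + p̂₂(1−p̂₂)/n₂) = √(0.000633351 + 0.000795057) = 0.037794.
z* = 2.576 at the 99% level. Margin = 2.576·0.037794 = 0.09736.
So the interval runs from -0.5533 to -0.3586.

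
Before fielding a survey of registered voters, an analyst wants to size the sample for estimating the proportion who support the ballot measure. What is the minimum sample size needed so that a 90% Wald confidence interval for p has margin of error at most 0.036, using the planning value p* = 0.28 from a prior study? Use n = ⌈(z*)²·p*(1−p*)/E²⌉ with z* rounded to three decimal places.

n = 421

The 90% critical value is z* = 1.645.
p*(1−p*) = 0.2016.
Required n before rounding: 2.706025 × 0.2016 / 0.036² = 420.937.
⌈420.937⌉ = 421.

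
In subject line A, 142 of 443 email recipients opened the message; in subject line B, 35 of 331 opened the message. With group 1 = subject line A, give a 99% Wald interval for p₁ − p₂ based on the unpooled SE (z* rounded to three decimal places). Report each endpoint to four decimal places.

(0.1430, 0.2866)

p̂₁ = 0.32054, p̂₂ = 0.10574, so the observed difference is 0.21480.
Unpooled SE = √(p̂₁(1−p̂₁)/n₁ + p̂₂(1−p̂₂)/n₂) = √(0.000491636 + 0.000285677) = 0.027880.
z* = 2.576 at the 99% level. Margin of error = 0.07182.
CI: 0.21480 ± 0.07182 = (0.1430, 0.2866).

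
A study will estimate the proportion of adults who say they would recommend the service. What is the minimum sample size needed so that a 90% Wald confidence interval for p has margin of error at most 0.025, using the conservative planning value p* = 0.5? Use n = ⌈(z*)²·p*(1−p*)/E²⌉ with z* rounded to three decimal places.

The 90% critical value is z* = 1.645.
p*(1−p*) = 0.2500.
Required n before rounding: 2.706025 × 0.2500 / 0.025² = 1082.410.
Rounding up, n = 1083.

n = 1083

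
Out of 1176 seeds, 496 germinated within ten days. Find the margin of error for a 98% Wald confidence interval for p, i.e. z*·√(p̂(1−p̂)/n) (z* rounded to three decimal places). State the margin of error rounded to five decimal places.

With x = 496 successes in n = 1176, p̂ = 0.42177.
SE = √(p̂(1−p̂)/n) = √(0.243880/1176) = 0.014401.
z* = 2.326 at the 98% level.
ME = 2.326·0.014401 = 0.03350.

ME = 0.03350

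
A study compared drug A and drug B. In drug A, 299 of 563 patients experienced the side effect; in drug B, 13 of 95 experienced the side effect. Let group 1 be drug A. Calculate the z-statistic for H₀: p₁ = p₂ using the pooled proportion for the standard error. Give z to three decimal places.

Sample proportions: p̂₁ = 299/563 = 0.53108 and p̂₂ = 13/95 = 0.13684.
Pooling: p̂ = 312/658 = 0.47416.
Pooled SE = √[0.2493325·0.01230251] ≈ 0.055384.
z = 0.39424/0.055384 = 7.118.

z = 7.118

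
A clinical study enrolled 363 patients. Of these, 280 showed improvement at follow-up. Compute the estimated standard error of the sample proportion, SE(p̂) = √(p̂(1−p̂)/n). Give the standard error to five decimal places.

With x = 280 successes in n = 363, p̂ = 0.77135.
p̂(1−p̂) = 0.176369.
SE = √(0.176369/363) = √0.000485865 = 0.02204.

SE = 0.02204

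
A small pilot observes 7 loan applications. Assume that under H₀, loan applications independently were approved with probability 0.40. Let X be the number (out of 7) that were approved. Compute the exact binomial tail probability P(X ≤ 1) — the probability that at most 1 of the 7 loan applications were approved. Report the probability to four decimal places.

X is binomial with n = 7 and p = 0.40.
P(X ≤ 1) = C(7,0)·0.40^0·0.60^7 + C(7,1)·0.40^1·0.60^6.
= 0.027994 + 0.130637 = 0.1586.

P = 0.1586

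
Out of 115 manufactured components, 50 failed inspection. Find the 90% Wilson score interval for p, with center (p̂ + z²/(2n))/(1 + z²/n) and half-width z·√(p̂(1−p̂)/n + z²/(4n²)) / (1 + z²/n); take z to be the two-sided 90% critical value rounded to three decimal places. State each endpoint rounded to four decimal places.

p̂ = 50/115 = 0.43478; z = 1.645, so z² = 2.706025.
1 + z²/n = 1.023531.
Center = (0.43478 + 0.011765)/1.023531 = 0.43628.
Radicand: p̂(1−p̂)/n + z²/(4n²) = 0.002136928 + 0.000051154 = 0.002188082.
Half-width = z·√(radicand)/denom = 1.645·0.046777/1.023531 = 0.07518.
Interval: 0.43628 ± 0.07518 → (0.3611, 0.5115).

(0.3611, 0.5115)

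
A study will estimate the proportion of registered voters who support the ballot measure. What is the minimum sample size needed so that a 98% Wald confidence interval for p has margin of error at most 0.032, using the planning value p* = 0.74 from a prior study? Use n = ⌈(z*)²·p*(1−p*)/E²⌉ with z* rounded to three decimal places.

For 98% confidence, z* = 2.326.
p*(1−p*) = 0.74·0.26 = 0.1924.
(z*)²·p*(1−p*)/E² = 5.410276·0.1924/0.001024 = 1016.540.
⌈1016.540⌉ = 1017.

n = 1017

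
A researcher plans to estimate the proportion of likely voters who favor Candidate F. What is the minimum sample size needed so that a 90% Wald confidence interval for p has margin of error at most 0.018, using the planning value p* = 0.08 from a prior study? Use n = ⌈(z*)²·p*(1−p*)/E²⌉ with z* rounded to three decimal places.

n = 615

The 90% critical value is z* = 1.645.
p*(1−p*) = 0.0736.
(z*)²·p*(1−p*)/E² = 2.706025·0.0736/0.000324 = 614.702.
Rounding up, n = 615.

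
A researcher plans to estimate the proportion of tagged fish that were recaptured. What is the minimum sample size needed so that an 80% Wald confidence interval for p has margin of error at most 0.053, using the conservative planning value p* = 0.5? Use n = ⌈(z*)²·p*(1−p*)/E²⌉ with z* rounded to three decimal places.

For 80% confidence, z* = 1.282.
p*(1−p*) = 0.2500.
Required n before rounding: 1.643524 × 0.2500 / 0.053² = 146.273.
⌈146.273⌉ = 147.

n = 147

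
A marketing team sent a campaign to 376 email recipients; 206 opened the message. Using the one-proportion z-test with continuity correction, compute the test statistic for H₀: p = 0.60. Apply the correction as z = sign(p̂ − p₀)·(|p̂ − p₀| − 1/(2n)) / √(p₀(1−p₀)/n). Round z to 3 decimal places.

z = -2.011

p̂ = 206/376 = 0.54787. p̂ − p₀ = -0.052128.
Continuity correction 1/(2n) = 1/752 = 0.001330.
Corrected numerator: |-0.052128| − 0.001330 = 0.050798.
Under H₀, SE = √(p₀(1−p₀)/n) = √(0.60·0.40/376) = √0.000638298 = 0.025265.
z = (−)0.050798/0.025265 = -2.011.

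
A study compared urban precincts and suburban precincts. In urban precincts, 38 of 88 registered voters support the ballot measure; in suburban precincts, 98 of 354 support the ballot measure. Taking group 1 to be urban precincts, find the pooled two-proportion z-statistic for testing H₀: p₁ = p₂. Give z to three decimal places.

z = 2.819

Sample proportions: p̂₁ = 38/88 = 0.43182 and p̂₂ = 98/354 = 0.27684.
Pooling: p̂ = 136/442 = 0.30769.
SE = √[p̂(1−p̂)(1/n₁+1/n₂)] = √[0.30769·0.69231·(1/88+1/354)] ≈ 0.054976.
z = (p̂₁ − p̂₂)/SE = (0.43182 − 0.27684)/0.054976 = 0.15498/0.054976 = 2.819.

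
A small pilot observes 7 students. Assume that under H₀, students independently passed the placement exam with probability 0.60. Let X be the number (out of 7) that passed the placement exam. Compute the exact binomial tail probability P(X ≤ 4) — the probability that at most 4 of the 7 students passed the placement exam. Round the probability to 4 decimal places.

X ~ Binomial(n=7, p=0.60).
P(X ≤ 4) = Σ_{j=0}^{4} C(7,j)·0.60^j·0.40^{7−j}.
= 0.001638 + 0.017203 + 0.077414 + 0.193536 + 0.290304 = 0.5801.

P = 0.5801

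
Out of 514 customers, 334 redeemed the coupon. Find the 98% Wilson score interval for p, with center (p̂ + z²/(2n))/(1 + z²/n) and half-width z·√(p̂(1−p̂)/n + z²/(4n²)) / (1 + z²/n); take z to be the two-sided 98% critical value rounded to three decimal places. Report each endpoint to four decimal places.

p̂ = 334/514 = 0.64981; z = 2.326, so z² = 5.410276.
Denominator 1 + z²/n = 1 + 5.410276/514 = 1.010526.
Center = (0.64981 + 0.005263)/1.010526 = 0.64825.
Radicand: p̂(1−p̂)/n + z²/(4n²) = 0.000442720 + 0.000005120 = 0.000447840.
Half-width = 2.326·√0.000447840/1.010526 = 0.04871.
CI: 0.64825 ± 0.04871 = (0.5995, 0.6970).

(0.5995, 0.6970)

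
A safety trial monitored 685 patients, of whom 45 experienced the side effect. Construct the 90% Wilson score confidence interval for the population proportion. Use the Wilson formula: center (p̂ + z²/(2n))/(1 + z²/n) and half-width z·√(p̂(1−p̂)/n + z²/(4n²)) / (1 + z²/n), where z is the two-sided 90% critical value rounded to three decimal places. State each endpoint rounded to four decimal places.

(0.0518, 0.0830)

Here p̂ = 45/685 = 0.06569 and z = 1.645 (z² = 2.706025).
1 + z²/n = 1.003950.
Adjusted center: (0.06569 + z²/(2n))/1.003950 = 0.06740.
Radicand: p̂(1−p̂)/n + z²/(4n²) = 0.000089603 + 0.000001442 = 0.000091045.
Half-width = 1.645·√0.000091045/1.003950 = 0.01563.
Interval: 0.06740 ± 0.01563 → (0.0518, 0.0830).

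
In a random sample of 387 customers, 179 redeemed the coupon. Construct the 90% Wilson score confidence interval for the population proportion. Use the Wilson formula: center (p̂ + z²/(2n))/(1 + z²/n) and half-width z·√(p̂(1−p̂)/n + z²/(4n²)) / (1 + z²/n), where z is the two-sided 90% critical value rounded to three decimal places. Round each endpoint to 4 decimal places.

Here p̂ = 179/387 = 0.46253 and z = 1.645 (z² = 2.706025).
Denominator 1 + z²/n = 1 + 2.706025/387 = 1.006992.
Center = (0.46253 + 0.003496)/1.006992 = 0.46279.
Radicand: p̂(1−p̂)/n + z²/(4n²) = 0.000642367 + 0.000004517 = 0.000646884.
Half-width = 1.645·√0.000646884/1.006992 = 0.04155.
So the interval runs from 0.4212 to 0.5043.

(0.4212, 0.5043)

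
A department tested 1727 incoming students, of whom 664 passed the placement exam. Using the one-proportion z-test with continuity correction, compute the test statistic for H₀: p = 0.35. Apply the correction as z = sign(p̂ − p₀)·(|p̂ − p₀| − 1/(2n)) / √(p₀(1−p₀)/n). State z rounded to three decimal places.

z = 2.979

The sample proportion is 664/1727 = 0.38448. p̂ − p₀ = 0.034482.
Continuity correction 1/(2n) = 1/3454 = 0.000290.
Corrected numerator: |0.034482| − 0.000290 = 0.034192.
Null standard error: √(0.35·0.65/1727) = √0.000131731 = 0.011477.
z = (+)0.034192/0.011477 = 2.979.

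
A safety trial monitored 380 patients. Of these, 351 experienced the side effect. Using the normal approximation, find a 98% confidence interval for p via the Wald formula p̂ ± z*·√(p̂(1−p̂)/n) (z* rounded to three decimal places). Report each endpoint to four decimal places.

With x = 351 successes in n = 380, p̂ = 0.92368.
Standard error of p̂: √(0.070492/380) = √0.000185504 = 0.013620.
z* = 2.326 at the 98% level.
Margin = 2.326·0.013620 = 0.03168.
So the interval runs from 0.8920 to 0.9554.

(0.8920, 0.9554)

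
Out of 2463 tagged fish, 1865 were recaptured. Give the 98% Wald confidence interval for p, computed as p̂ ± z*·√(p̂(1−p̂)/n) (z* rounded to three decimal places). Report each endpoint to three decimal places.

Sample proportion p̂ = 1865/2463 = 0.75721.
Standard error of p̂: √(0.183845/2463) = √0.000074643 = 0.008640.
The 98% critical value is z* = 2.326.
Margin = 2.326·0.008640 = 0.02010.
Interval: 0.75721 ± 0.02010 → (0.737, 0.777).

(0.737, 0.777)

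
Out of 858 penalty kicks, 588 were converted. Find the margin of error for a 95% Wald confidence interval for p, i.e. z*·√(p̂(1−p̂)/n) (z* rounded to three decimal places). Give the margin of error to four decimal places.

Sample proportion p̂ = 588/858 = 0.68531.
SE = √(p̂(1−p̂)/n) = √(0.215658/858) = 0.015854.
For 95% confidence, z* = 1.960.
ME = 1.960·0.015854 = 0.0311.

ME = 0.0311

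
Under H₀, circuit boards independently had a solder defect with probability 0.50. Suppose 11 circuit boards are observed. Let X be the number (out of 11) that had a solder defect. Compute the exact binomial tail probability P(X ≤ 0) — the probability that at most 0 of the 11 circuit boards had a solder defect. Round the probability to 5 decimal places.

P = 0.00049

X ~ Binomial(n=11, p=0.50).
P(X ≤ 0) = C(11,0)·0.50^0·0.50^11.
= 0.000488 = 0.00049.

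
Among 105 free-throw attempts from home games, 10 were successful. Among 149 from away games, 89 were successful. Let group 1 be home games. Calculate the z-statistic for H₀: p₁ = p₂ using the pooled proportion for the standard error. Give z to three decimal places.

p̂₁ = 10/105 = 0.09524, p̂₂ = 89/149 = 0.59732.
Pooled p̂ = (10+89)/(105+149) = 99/254 = 0.38976.
Pooled SE = √[0.2378480·0.01623522] ≈ 0.062141.
z = -0.50208/0.062141 = -8.080.

z = -8.080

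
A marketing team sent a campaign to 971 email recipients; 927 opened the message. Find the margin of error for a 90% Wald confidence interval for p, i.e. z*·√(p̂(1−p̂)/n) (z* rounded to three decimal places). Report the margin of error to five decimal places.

p̂ = 927/971 = 0.95469.
Standard error of p̂: √(0.043261/971) = √0.000044553 = 0.006675.
For 90% confidence, z* = 1.645.
ME = 1.645·0.006675 = 0.01098.

ME = 0.01098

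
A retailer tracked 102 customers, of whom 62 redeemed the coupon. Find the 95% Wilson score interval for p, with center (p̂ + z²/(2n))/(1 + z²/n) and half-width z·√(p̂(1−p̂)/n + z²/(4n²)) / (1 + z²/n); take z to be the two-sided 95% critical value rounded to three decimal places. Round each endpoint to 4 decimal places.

p̂ = 62/102 = 0.60784; z = 1.960, so z² = 3.841600.
1 + z²/n = 1.037663.
Center = (0.60784 + 0.018831)/1.037663 = 0.60393.
Radicand: p̂(1−p̂)/n + z²/(4n²) = 0.002336959 + 0.000092311 = 0.002429270.
Half-width = 1.960·√0.002429270/1.037663 = 0.09310.
Interval: 0.60393 ± 0.09310 → (0.5108, 0.6970).

(0.5108, 0.6970)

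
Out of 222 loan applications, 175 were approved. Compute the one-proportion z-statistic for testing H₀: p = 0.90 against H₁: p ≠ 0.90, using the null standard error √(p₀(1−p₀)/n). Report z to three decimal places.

Sample proportion p̂ = 175/222 = 0.78829.
Under H₀, SE = √(p₀(1−p₀)/n) = √(0.90·0.10/222) = √0.000405405 = 0.020135.
z = (p̂ − p₀)/SE = (0.78829 − 0.90)/0.020135 = -5.548.

z = -5.548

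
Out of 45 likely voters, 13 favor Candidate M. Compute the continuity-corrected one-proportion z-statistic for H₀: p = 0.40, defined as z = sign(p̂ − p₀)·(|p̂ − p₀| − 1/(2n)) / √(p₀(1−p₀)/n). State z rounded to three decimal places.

The sample proportion is 13/45 = 0.28889. p̂ − p₀ = -0.111111.
Continuity correction 1/(2n) = 1/90 = 0.011111.
Corrected numerator: |-0.111111| − 0.011111 = 0.100000.
SE₀ = √(0.40·0.60/45) = 0.073030.
z = −0.100000/0.073030 = -1.369.

z = -1.369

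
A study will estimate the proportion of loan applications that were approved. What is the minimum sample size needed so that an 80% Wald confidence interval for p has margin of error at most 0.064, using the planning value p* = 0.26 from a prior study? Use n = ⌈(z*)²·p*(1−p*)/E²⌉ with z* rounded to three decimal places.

n = 78

For 80% confidence, z* = 1.282.
p*(1−p*) = 0.1924.
Required n before rounding: 1.643524 × 0.1924 / 0.064² = 77.201.
⌈77.201⌉ = 78.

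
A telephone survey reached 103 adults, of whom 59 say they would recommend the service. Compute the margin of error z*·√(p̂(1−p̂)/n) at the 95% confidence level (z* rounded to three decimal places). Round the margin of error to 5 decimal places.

The sample proportion is 59/103 = 0.57282.
SE(p̂) = √(0.57282·0.42718/103) = 0.048741.
For 95% confidence, z* = 1.960.
ME = 1.960·0.048741 = 0.09553.

ME = 0.09553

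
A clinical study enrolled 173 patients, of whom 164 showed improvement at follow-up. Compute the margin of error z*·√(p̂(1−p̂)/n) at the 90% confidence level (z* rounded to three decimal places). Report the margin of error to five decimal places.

ME = 0.02777

p̂ = 164/173 = 0.94798.
Standard error of p̂: √(0.049317/173) = √0.000285068 = 0.016884.
The 90% critical value is z* = 1.645.
Margin of error = z*·SE = 1.645 × 0.016884 = 0.02777.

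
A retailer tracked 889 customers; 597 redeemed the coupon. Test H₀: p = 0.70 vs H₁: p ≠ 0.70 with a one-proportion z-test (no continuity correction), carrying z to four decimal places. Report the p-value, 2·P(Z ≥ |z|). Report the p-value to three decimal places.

The sample proportion is 597/889 = 0.67154.
SE₀ = √(0.70·0.30/889) = 0.015369.
Test statistic (full precision, shown to 4 dp): z = (597/889 − 0.70)/SE₀ ≈ -1.8517.
p-value = 2·P(Z ≥ |z|) with z = -1.8517 → 0.064.

p-value = 0.064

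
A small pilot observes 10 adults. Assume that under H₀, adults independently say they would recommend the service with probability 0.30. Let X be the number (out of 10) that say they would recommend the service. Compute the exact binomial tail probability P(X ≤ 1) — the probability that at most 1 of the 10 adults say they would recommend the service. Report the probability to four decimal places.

X is binomial with n = 10 and p = 0.30.
P(X ≤ 1) = C(10,0)·0.30^0·0.70^10 + C(10,1)·0.30^1·0.70^9.
= 0.028248 + 0.121061 = 0.1493.

P = 0.1493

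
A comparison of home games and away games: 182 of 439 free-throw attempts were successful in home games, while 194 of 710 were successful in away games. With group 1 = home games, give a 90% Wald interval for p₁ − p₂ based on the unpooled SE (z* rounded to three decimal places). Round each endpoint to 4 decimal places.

p̂₁ = 182/439 = 0.41458, p̂₂ = 194/710 = 0.27324; p̂₁ − p̂₂ = 0.14134.
SE = √(0.000552855 + 0.000279690) = √0.000832545 = 0.028854.
The 90% critical value is z* = 1.645. Margin of error = 0.04746.
Interval: 0.14134 ± 0.04746 → (0.0939, 0.1888).

(0.0939, 0.1888)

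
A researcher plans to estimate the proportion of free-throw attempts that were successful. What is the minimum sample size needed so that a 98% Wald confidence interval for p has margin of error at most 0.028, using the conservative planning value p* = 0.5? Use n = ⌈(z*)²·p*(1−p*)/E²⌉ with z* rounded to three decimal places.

n = 1726

For 98% confidence, z* = 2.326.
p*(1−p*) = 0.50·0.50 = 0.2500.
(z*)²·p*(1−p*)/E² = 5.410276·0.2500/0.000784 = 1725.216.
⌈1725.216⌉ = 1726.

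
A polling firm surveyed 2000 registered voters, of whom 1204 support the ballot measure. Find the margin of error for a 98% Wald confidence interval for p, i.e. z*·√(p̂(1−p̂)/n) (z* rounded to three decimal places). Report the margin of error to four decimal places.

The sample proportion is 1204/2000 = 0.60200.
SE(p̂) = √(0.60200·0.39800/2000) = 0.010945.
For 98% confidence, z* = 2.326.
Margin of error = z*·SE = 2.326 × 0.010945 = 0.0255.

ME = 0.0255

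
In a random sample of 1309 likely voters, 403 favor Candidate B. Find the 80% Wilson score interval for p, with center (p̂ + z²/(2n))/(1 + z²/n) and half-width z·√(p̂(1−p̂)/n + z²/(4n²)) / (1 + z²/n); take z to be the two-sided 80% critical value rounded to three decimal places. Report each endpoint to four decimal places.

p̂ = 403/1309 = 0.30787; z = 1.282, so z² = 1.643524.
1 + z²/n = 1.001256.
Center = (0.30787 + 0.000628)/1.001256 = 0.30811.
Radicand: p̂(1−p̂)/n + z²/(4n²) = 0.000162785 + 0.000000240 = 0.000163025.
Half-width = z·√(radicand)/denom = 1.282·0.012768/1.001256 = 0.01635.
So the interval runs from 0.2918 to 0.3245.

(0.2918, 0.3245)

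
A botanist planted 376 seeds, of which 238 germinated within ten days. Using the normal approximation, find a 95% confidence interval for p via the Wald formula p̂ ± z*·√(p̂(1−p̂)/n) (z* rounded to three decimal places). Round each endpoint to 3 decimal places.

(0.584, 0.682)

The sample proportion is 238/376 = 0.63298.
SE = √(p̂(1−p̂)/n) = √(0.232317/376) = 0.024857.
For 95% confidence, z* = 1.960.
Margin = 1.960·0.024857 = 0.04872.
Interval: 0.63298 ± 0.04872 → (0.584, 0.682).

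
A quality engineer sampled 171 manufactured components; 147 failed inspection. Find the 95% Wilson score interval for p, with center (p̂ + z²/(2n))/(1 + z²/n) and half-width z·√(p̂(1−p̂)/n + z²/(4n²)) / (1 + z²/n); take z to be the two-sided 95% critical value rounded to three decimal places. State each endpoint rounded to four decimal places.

Here p̂ = 147/171 = 0.85965 and z = 1.960 (z² = 3.841600).
Denominator 1 + z²/n = 1 + 3.841600/171 = 1.022465.
Adjusted center: (0.85965 + z²/(2n))/1.022465 = 0.85175.
Radicand: p̂(1−p̂)/n + z²/(4n²) = 0.000705570 + 0.000032844 = 0.000738414.
Half-width = 1.960·√0.000738414/1.022465 = 0.05209.
Interval: 0.85175 ± 0.05209 → (0.7997, 0.9038).

(0.7997, 0.9038)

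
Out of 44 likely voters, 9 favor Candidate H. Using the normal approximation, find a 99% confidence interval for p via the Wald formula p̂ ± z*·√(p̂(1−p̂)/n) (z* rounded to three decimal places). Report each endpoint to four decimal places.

The sample proportion is 9/44 = 0.20455.
SE(p̂) = √(0.20455·0.79545/44) = 0.060810.
The 99% critical value is z* = 2.576.
Margin = 2.576·0.060810 = 0.15665.
Interval: 0.20455 ± 0.15665 → (0.0479, 0.3612).

(0.0479, 0.3612)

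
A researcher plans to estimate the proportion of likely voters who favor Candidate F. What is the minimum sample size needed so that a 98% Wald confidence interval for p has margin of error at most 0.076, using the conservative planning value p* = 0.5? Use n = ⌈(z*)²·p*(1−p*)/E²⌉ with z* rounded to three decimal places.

n = 235

The 98% critical value is z* = 2.326.
p*(1−p*) = 0.2500.
Required n before rounding: 5.410276 × 0.2500 / 0.076² = 234.171.
Rounding up, n = 235.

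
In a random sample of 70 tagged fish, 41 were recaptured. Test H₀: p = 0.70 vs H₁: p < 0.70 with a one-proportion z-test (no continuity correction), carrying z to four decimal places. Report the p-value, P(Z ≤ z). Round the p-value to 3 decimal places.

Sample proportion p̂ = 41/70 = 0.58571.
Under H₀, SE = √(p₀(1−p₀)/n) = √(0.70·0.30/70) = √0.003000000 = 0.054772.
z = (p̂ − p₀)/SE = (41/70 − 0.70)/0.054772 ≈ -2.0866.
From the standard normal, P(Z ≤ z) = 0.018.

p-value = 0.018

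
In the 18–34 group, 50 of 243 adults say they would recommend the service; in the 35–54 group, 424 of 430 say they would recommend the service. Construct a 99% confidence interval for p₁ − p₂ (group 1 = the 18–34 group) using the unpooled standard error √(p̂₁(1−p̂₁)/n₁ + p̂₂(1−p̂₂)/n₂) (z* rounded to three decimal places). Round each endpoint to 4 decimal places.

(-0.8487, -0.7119)

p̂₁ = 50/243 = 0.20576, p̂₂ = 424/430 = 0.98605; p̂₁ − p̂₂ = -0.78029.
SE = √(0.000672525 + 0.000031997) = √0.000704522 = 0.026543.
For 99% confidence, z* = 2.576. Margin = 2.576·0.026543 = 0.06837.
So the interval runs from -0.8487 to -0.7119.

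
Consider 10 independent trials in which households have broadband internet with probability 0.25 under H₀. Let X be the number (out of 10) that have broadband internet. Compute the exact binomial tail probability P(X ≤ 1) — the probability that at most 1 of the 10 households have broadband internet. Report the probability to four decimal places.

X is binomial with n = 10 and p = 0.25.
P(X ≤ 1) = C(10,0)·0.25^0·0.75^10 + C(10,1)·0.25^1·0.75^9.
= 0.056314 + 0.187712 = 0.2440.

P = 0.2440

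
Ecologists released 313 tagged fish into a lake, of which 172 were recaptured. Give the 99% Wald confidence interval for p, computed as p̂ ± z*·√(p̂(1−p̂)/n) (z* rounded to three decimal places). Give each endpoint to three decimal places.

Sample proportion p̂ = 172/313 = 0.54952.
SE = √(p̂(1−p̂)/n) = √(0.247548/313) = 0.028123.
z* = 2.576 at the 99% level.
Margin of error: 2.576 × 0.028123 = 0.07244.
So the interval runs from 0.477 to 0.622.

(0.477, 0.622)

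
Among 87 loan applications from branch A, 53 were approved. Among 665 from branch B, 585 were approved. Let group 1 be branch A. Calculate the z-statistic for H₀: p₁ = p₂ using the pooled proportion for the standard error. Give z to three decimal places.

Sample proportions: p̂₁ = 53/87 = 0.60920 and p̂₂ = 585/665 = 0.87970.
Pooled p̂ = (53+585)/(87+665) = 638/752 = 0.84840.
Pooled SE = √[0.1286145·0.01299801] ≈ 0.040887.
z = -0.27050/0.040887 = -6.616.

z = -6.616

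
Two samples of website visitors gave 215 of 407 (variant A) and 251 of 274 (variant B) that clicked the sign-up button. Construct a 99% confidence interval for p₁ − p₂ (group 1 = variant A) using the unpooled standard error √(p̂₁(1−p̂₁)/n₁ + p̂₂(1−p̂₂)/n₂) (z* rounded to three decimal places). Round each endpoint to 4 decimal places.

p̂₁ = 0.52826, p̂₂ = 0.91606, so the observed difference is -0.38780.
SE = √(0.000612289 + 0.000280640) = √0.000892929 = 0.029882.
For 99% confidence, z* = 2.576. Margin = 2.576·0.029882 = 0.07698.
Interval: -0.38780 ± 0.07698 → (-0.4648, -0.3108).

(-0.4648, -0.3108)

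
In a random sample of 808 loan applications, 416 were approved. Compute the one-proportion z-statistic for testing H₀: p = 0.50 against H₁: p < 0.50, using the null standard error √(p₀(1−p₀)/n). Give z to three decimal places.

p̂ = 416/808 = 0.51485.
Under H₀, SE = √(p₀(1−p₀)/n) = √(0.50·0.50/808) = √0.000309406 = 0.017590.
Test statistic: z = 0.01485/0.017590 = 0.844.

z = 0.844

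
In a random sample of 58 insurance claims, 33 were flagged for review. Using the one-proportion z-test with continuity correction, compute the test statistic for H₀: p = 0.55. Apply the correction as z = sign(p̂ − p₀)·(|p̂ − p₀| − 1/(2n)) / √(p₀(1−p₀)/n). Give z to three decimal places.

z = 0.158

p̂ = 33/58 = 0.56897. p̂ − p₀ = 0.018966.
Continuity correction 1/(2n) = 1/116 = 0.008621.
Corrected numerator: |0.018966| − 0.008621 = 0.010345.
SE₀ = √(0.55·0.45/58) = 0.065324.
z = (+)0.010345/0.065324 = 0.158.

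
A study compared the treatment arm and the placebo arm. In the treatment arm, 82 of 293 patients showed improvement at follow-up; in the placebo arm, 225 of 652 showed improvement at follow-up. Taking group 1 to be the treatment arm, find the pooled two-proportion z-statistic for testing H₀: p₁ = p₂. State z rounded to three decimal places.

z = -1.980

p̂₁ = 82/293 = 0.27986, p̂₂ = 225/652 = 0.34509.
Pooled p̂ = (82+225)/(293+652) = 307/945 = 0.32487.
SE = √[p̂(1−p̂)(1/n₁+1/n₂)] = √[0.32487·0.67513·(1/293+1/652)] ≈ 0.032939.
z = (p̂₁ − p̂₂)/SE = (0.27986 − 0.34509)/0.032939 = -0.06523/0.032939 = -1.980.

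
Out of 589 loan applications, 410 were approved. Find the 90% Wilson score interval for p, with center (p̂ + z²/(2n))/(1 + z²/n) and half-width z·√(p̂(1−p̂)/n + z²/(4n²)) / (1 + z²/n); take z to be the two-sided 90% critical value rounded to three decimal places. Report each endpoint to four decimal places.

p̂ = 410/589 = 0.69610; z = 1.645, so z² = 2.706025.
1 + z²/n = 1.004594.
Center = (0.69610 + 0.002297)/1.004594 = 0.69520.
Radicand: p̂(1−p̂)/n + z²/(4n²) = 0.000359163 + 0.000001950 = 0.000361113.
Half-width = 1.645·√0.000361113/1.004594 = 0.03112.
CI: 0.69520 ± 0.03112 = (0.6641, 0.7263).

(0.6641, 0.7263)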